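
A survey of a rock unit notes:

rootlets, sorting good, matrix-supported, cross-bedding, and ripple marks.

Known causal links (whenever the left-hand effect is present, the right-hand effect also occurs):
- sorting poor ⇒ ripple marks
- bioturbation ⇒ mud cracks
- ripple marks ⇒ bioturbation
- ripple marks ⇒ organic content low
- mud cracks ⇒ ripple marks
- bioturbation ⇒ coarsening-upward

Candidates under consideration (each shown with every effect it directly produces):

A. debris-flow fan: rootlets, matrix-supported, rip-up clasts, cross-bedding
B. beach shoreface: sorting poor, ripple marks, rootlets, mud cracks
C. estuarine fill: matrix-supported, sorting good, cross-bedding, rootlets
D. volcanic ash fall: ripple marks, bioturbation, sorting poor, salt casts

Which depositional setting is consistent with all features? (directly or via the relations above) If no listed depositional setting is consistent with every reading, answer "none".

none

Checking each candidate against the observations:
(A) debris-flow fan — does not account for sorting good, ripple marks
(B) beach shoreface — rootlets ✓; sorting good ✗; matrix-supported ✗; cross-bedding ✗; ripple marks ✓
(C) estuarine fill — rootlets ✓; sorting good ✓; matrix-supported ✓; cross-bedding ✓; ripple marks ✗
(D) volcanic ash fall — fails on rootlets, sorting good, matrix-supported, cross-bedding (predicts sorting poor, not sorting good)
None of the listed candidates fits everything.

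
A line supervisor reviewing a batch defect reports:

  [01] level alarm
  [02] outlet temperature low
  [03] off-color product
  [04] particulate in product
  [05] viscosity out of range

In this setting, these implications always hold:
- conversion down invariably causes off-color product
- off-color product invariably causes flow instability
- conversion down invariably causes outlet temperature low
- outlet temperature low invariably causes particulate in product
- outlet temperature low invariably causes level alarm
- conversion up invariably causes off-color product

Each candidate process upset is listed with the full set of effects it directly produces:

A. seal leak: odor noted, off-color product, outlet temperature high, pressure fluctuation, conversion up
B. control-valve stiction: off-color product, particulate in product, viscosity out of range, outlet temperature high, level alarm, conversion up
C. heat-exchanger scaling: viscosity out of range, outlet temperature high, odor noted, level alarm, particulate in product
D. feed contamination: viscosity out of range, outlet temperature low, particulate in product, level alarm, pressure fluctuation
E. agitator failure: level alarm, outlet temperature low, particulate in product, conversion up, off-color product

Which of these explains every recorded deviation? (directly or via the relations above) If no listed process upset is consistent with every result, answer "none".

none

Per-candidate check:
(A) seal leak — level alarm NO; outlet temperature low NO; off-color product yes; particulate in product NO; viscosity out of range NO
(B) control-valve stiction — level alarm yes; outlet temperature low NO; off-color product yes; particulate in product yes; viscosity out of range yes
(C) heat-exchanger scaling — level alarm yes; outlet temperature low NO; off-color product NO; particulate in product yes; viscosity out of range yes
(D) feed contamination — does not account for off-color product
(E) agitator failure — level alarm yes; outlet temperature low yes; off-color product yes; particulate in product yes; viscosity out of range NO
None of the listed candidates fits everything.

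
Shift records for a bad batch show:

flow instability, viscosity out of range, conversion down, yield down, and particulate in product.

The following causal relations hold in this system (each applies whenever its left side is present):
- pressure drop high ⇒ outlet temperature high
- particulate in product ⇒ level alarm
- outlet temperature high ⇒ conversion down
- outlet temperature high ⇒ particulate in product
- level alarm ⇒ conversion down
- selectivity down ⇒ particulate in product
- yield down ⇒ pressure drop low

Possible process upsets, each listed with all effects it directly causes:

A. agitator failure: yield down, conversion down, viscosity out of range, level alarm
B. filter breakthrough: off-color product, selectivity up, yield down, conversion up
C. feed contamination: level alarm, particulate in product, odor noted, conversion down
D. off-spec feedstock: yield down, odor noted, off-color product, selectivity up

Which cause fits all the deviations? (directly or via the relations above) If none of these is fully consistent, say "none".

none

Testing each hypothesis:
(A) agitator failure — flow instability NO; viscosity out of range yes; conversion down yes; yield down yes; particulate in product NO
(B) filter breakthrough — flow instability NO; viscosity out of range NO; conversion down NO; yield down yes; particulate in product NO
(C) feed contamination — does not account for flow instability, viscosity out of range, yield down
(D) off-spec feedstock — does not account for flow instability, viscosity out of range, conversion down, particulate in product
Every candidate fails on at least one observation.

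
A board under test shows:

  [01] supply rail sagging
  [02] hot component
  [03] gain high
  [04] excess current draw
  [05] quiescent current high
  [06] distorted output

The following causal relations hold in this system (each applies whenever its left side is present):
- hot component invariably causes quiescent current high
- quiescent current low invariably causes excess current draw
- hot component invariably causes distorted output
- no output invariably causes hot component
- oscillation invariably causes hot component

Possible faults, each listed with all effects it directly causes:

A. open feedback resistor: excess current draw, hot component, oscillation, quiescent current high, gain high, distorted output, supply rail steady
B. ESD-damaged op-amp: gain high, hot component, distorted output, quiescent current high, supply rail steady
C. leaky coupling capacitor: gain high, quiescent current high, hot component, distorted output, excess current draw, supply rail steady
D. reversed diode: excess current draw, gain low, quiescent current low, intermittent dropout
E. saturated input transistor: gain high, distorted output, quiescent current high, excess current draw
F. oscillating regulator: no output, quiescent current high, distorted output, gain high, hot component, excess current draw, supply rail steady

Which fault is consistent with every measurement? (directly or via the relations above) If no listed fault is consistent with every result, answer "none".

Checking each candidate against the observations:
(A) open feedback resistor — fails on supply rail sagging (predicts supply rail steady, not supply rail sagging)
(B) ESD-damaged op-amp — fails on supply rail sagging, excess current draw (predicts supply rail steady, not supply rail sagging)
(C) leaky coupling capacitor — fails on supply rail sagging (predicts supply rail steady, not supply rail sagging)
(D) reversed diode — supply rail sagging -; hot component -; gain high -; excess current draw +; quiescent current high -; distorted output -
(E) saturated input transistor — supply rail sagging -; hot component -; gain high +; excess current draw +; quiescent current high +; distorted output +
(F) oscillating regulator — supply rail sagging -; hot component +; gain high +; excess current draw +; quiescent current high +; distorted output +
No candidate is consistent with all observations.

none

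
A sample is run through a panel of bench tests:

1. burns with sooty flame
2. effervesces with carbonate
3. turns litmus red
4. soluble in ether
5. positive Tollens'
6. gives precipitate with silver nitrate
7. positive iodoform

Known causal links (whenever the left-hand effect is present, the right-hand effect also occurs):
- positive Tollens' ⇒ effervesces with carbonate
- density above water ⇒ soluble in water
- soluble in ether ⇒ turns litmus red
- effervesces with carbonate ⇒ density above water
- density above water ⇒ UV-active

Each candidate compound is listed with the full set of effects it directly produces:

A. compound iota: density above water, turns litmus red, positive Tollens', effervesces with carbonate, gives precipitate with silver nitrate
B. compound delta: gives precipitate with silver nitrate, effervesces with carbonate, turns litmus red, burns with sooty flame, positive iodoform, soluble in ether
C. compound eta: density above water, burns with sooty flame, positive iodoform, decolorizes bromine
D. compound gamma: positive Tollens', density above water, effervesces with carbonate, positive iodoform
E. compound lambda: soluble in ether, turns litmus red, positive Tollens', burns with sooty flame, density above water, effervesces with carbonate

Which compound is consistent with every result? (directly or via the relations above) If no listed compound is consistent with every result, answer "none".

Testing each hypothesis:
(A) compound iota — burns with sooty flame ✗; effervesces with carbonate ✓; turns litmus red ✓; soluble in ether ✗; positive Tollens' ✓; gives precipitate with silver nitrate ✓; positive iodoform ✗
(B) compound delta — does not account for positive Tollens'
(C) compound eta — burns with sooty flame ✓; effervesces with carbonate ✗; turns litmus red ✗; soluble in ether ✗; positive Tollens' ✗; gives precipitate with silver nitrate ✗; positive iodoform ✓
(D) compound gamma — burns with sooty flame ✗; effervesces with carbonate ✓; turns litmus red ✗; soluble in ether ✗; positive Tollens' ✓; gives precipitate with silver nitrate ✗; positive iodoform ✓
(E) compound lambda — does not account for gives precipitate with silver nitrate, positive iodoform
Every candidate fails on at least one observation.

none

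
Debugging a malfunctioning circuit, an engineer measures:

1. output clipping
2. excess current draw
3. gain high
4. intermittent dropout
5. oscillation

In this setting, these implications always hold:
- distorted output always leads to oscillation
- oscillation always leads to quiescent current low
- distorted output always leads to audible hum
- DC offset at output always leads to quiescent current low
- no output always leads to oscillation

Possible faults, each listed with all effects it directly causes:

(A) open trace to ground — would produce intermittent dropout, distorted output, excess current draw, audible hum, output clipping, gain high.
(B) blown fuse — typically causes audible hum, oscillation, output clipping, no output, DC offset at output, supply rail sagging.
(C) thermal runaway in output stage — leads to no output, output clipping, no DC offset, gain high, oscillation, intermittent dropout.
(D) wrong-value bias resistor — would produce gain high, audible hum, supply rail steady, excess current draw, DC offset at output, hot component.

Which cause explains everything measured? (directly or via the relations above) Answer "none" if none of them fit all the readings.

Per-candidate check:
(A) open trace to ground — output clipping yes; excess current draw yes; gain high yes; intermittent dropout yes; oscillation yes (through distorted output → oscillation)
(B) blown fuse — does not account for excess current draw, gain high, intermittent dropout
(C) thermal runaway in output stage — does not account for excess current draw
(D) wrong-value bias resistor — output clipping NO; excess current draw yes; gain high yes; intermittent dropout NO; oscillation NO
Only (A) is consistent with every observation.

A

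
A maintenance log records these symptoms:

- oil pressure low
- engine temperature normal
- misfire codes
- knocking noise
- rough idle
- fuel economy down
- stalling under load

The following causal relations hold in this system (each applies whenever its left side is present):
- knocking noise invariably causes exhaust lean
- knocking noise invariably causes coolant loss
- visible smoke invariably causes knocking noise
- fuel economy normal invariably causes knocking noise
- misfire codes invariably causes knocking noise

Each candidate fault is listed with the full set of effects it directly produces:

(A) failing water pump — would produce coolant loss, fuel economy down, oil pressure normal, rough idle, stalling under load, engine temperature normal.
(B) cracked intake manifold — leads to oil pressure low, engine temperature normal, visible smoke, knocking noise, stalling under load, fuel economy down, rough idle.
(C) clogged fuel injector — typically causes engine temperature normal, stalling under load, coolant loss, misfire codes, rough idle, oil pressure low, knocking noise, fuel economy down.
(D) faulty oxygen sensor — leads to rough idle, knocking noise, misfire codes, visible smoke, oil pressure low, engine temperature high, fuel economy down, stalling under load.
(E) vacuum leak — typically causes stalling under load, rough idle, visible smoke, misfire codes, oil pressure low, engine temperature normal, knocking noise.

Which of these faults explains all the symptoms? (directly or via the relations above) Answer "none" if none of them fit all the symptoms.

Per-candidate check:
(A) failing water pump — oil pressure low ✗; engine temperature normal ✓; misfire codes ✗; knocking noise ✗; rough idle ✓; fuel economy down ✓; stalling under load ✓
(B) cracked intake manifold — oil pressure low ✓; engine temperature normal ✓; misfire codes ✗; knocking noise ✓; rough idle ✓; fuel economy down ✓; stalling under load ✓
(C) clogged fuel injector — oil pressure low ✓; engine temperature normal ✓; misfire codes ✓; knocking noise ✓; rough idle ✓; fuel economy down ✓; stalling under load ✓
(D) faulty oxygen sensor — fails on engine temperature normal (predicts engine temperature high, not engine temperature normal)
(E) vacuum leak — does not account for fuel economy down
(C) is the only candidate with no mismatches.

C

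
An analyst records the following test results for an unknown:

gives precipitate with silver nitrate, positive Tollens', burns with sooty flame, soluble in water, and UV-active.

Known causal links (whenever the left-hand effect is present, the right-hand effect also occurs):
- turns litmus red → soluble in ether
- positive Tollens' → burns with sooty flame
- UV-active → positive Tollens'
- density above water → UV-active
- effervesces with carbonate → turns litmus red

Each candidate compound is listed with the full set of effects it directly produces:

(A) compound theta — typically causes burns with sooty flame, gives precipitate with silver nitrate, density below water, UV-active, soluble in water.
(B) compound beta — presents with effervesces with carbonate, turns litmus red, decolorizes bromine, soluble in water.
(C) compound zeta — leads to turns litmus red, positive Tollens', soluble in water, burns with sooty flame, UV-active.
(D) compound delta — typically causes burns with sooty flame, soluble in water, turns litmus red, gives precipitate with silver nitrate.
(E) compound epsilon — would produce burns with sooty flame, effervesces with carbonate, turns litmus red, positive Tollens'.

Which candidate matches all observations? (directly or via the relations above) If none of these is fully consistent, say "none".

For each candidate, compare predicted effects to what was observed:
(A) compound theta — gives precipitate with silver nitrate +; positive Tollens' + (through UV-active → positive Tollens'); burns with sooty flame +; soluble in water +; UV-active +
(B) compound beta — gives precipitate with silver nitrate -; positive Tollens' -; burns with sooty flame -; soluble in water +; UV-active -
(C) compound zeta — gives precipitate with silver nitrate -; positive Tollens' +; burns with sooty flame +; soluble in water +; UV-active +
(D) compound delta — does not account for positive Tollens', UV-active
(E) compound epsilon — does not account for gives precipitate with silver nitrate, soluble in water, UV-active
(A) is the only candidate with no mismatches.

A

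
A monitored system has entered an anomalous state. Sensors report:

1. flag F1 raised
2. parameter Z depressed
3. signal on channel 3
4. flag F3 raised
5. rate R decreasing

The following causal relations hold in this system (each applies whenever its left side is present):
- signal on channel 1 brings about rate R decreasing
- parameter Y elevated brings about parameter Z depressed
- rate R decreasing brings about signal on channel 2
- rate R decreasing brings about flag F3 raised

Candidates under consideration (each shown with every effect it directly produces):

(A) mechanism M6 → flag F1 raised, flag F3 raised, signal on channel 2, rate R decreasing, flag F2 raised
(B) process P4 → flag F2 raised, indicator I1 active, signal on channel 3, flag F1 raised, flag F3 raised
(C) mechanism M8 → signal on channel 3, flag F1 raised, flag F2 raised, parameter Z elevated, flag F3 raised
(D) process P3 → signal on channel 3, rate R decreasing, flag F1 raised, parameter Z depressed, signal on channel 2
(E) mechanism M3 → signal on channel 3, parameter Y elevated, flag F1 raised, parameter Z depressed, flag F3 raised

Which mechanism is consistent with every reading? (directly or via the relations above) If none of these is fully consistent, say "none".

Per-candidate check:
(A) mechanism M6 — does not account for parameter Z depressed, signal on channel 3
(B) process P4 — flag F1 raised +; parameter Z depressed -; signal on channel 3 +; flag F3 raised +; rate R decreasing -
(C) mechanism M8 — flag F1 raised +; parameter Z depressed -; signal on channel 3 +; flag F3 raised +; rate R decreasing -
(D) process P3 — accounts for every observation (flag F3 raised via rate R decreasing → flag F3 raised)
(E) mechanism M3 — does not account for rate R decreasing
(D) alone accounts for all the evidence.

D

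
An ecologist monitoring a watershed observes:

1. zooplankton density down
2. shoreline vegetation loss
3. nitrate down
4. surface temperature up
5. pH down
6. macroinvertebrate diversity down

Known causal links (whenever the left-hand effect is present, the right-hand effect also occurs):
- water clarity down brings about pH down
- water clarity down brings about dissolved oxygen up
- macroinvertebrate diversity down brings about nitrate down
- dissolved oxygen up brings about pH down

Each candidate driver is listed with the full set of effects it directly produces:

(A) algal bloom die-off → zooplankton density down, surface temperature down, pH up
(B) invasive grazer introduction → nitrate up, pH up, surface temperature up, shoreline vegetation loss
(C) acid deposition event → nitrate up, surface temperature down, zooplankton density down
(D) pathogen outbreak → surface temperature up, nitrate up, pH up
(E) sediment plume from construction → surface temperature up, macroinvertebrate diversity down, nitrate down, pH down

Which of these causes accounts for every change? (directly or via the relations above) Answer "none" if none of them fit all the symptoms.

none

Checking each candidate against the observations:
(A) algal bloom die-off — fails on shoreline vegetation loss, nitrate down, surface temperature up, pH down, macroinvertebrate diversity down (predicts surface temperature down, not surface temperature up; predicts pH up, not pH down)
(B) invasive grazer introduction — zooplankton density down miss; shoreline vegetation loss match; nitrate down miss; surface temperature up match; pH down miss; macroinvertebrate diversity down miss
(C) acid deposition event — fails on shoreline vegetation loss, nitrate down, surface temperature up, pH down, macroinvertebrate diversity down (predicts nitrate up, not nitrate down; predicts surface temperature down, not surface temperature up)
(D) pathogen outbreak — zooplankton density down miss; shoreline vegetation loss miss; nitrate down miss; surface temperature up match; pH down miss; macroinvertebrate diversity down miss
(E) sediment plume from construction — zooplankton density down miss; shoreline vegetation loss miss; nitrate down match; surface temperature up match; pH down match; macroinvertebrate diversity down match
No candidate is consistent with all observations.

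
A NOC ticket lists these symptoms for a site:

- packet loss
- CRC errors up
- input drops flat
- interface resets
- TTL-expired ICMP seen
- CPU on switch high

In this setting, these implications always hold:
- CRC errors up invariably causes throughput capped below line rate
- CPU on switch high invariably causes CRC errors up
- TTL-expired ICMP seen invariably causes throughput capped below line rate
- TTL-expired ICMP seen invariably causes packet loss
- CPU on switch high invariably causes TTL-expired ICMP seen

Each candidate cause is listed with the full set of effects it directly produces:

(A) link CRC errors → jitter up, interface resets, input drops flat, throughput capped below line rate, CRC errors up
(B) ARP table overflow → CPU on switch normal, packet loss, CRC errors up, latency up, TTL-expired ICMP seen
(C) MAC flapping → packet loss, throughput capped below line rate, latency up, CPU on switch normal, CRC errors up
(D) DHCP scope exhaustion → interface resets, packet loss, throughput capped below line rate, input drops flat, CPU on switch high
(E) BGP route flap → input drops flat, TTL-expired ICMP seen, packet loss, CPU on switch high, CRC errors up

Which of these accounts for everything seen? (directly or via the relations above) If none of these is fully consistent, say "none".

Per-candidate check:
(A) link CRC errors — does not account for packet loss, TTL-expired ICMP seen, CPU on switch high
(B) ARP table overflow — packet loss ✓; CRC errors up ✓; input drops flat ✗; interface resets ✗; TTL-expired ICMP seen ✓; CPU on switch high ✗
(C) MAC flapping — fails on input drops flat, interface resets, TTL-expired ICMP seen, CPU on switch high (predicts CPU on switch normal, not CPU on switch high)
(D) DHCP scope exhaustion — packet loss ✓; CRC errors up ✓ (by CPU on switch high → CRC errors up); input drops flat ✓; interface resets ✓; TTL-expired ICMP seen ✓ (by CPU on switch high → TTL-expired ICMP seen); CPU on switch high ✓
(E) BGP route flap — does not account for interface resets
Only (D) is consistent with every observation.

D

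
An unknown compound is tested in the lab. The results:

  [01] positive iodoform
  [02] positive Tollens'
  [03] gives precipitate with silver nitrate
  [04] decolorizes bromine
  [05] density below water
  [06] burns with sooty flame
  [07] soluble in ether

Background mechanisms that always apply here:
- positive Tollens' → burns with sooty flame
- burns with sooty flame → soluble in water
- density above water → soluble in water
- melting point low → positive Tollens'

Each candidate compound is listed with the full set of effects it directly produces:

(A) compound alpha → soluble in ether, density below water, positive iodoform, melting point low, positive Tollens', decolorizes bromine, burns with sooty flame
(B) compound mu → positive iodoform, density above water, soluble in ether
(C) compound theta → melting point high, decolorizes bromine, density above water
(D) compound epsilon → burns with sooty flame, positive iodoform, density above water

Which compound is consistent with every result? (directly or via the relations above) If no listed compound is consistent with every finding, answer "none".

Testing each hypothesis:
(A) compound alpha — positive iodoform ✓; positive Tollens' ✓; gives precipitate with silver nitrate ✗; decolorizes bromine ✓; density below water ✓; burns with sooty flame ✓; soluble in ether ✓
(B) compound mu — fails on positive Tollens', gives precipitate with silver nitrate, decolorizes bromine, density below water, burns with sooty flame (predicts density above water, not density below water)
(C) compound theta — positive iodoform ✗; positive Tollens' ✗; gives precipitate with silver nitrate ✗; decolorizes bromine ✓; density below water ✗; burns with sooty flame ✗; soluble in ether ✗
(D) compound epsilon — positive iodoform ✓; positive Tollens' ✗; gives precipitate with silver nitrate ✗; decolorizes bromine ✗; density below water ✗; burns with sooty flame ✓; soluble in ether ✗
Every candidate fails on at least one observation.

none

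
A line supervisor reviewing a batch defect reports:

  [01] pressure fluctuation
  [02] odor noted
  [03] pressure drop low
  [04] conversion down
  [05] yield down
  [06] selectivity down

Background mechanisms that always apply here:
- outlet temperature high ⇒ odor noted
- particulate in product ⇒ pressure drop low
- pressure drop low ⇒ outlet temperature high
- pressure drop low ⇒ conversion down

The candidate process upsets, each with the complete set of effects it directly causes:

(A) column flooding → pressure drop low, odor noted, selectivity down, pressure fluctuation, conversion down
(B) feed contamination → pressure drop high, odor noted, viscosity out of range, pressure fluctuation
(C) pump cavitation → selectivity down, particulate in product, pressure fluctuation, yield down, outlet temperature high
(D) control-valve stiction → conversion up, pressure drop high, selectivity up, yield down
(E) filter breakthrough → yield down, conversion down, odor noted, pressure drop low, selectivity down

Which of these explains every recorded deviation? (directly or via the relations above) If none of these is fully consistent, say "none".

For each candidate, compare predicted effects to what was observed:
(A) column flooding — pressure fluctuation match; odor noted match; pressure drop low match; conversion down match; yield down miss; selectivity down match
(B) feed contamination — pressure fluctuation match; odor noted match; pressure drop low miss; conversion down miss; yield down miss; selectivity down miss
(C) pump cavitation — pressure fluctuation match; odor noted match (by outlet temperature high → odor noted); pressure drop low match (by particulate in product → pressure drop low); conversion down match (by particulate in product → pressure drop low → conversion down); yield down match; selectivity down match
(D) control-valve stiction — fails on pressure fluctuation, odor noted, pressure drop low, conversion down, selectivity down (predicts pressure drop high, not pressure drop low; predicts conversion up, not conversion down; predicts selectivity up, not selectivity down)
(E) filter breakthrough — pressure fluctuation miss; odor noted match; pressure drop low match; conversion down match; yield down match; selectivity down match
(C) is the only candidate with no mismatches.

C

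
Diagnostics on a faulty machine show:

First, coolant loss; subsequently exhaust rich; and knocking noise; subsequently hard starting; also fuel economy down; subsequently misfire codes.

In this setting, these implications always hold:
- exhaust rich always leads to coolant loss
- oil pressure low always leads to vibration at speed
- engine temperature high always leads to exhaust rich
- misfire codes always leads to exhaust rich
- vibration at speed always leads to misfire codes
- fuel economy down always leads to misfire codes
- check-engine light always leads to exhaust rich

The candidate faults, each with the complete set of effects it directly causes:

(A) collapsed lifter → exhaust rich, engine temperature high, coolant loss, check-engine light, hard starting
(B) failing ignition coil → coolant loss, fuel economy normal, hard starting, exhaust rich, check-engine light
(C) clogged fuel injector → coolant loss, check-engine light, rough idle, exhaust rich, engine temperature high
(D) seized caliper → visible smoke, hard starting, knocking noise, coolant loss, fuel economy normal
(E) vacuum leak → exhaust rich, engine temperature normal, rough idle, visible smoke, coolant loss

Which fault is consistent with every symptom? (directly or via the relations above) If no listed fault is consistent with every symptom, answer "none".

none

Per-candidate check:
(A) collapsed lifter — coolant loss match; exhaust rich match; knocking noise miss; hard starting match; fuel economy down miss; misfire codes miss
(B) failing ignition coil — coolant loss match; exhaust rich match; knocking noise miss; hard starting match; fuel economy down miss; misfire codes miss
(C) clogged fuel injector — does not account for knocking noise, hard starting, fuel economy down, misfire codes
(D) seized caliper — coolant loss match; exhaust rich miss; knocking noise match; hard starting match; fuel economy down miss; misfire codes miss
(E) vacuum leak — coolant loss match; exhaust rich match; knocking noise miss; hard starting miss; fuel economy down miss; misfire codes miss
None of the listed candidates fits everything.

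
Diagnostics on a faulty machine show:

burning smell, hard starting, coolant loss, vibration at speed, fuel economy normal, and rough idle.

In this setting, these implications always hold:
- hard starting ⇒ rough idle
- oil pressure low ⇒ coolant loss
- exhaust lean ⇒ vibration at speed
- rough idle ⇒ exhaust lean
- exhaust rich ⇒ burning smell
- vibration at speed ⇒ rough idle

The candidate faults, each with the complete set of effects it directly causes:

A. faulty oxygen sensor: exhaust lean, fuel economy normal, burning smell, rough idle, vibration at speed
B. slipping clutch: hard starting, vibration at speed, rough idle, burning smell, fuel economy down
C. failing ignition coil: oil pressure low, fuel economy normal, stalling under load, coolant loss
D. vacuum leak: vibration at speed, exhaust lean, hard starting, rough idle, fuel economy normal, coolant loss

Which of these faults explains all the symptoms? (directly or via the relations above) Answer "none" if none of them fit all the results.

Per-candidate check:
(A) faulty oxygen sensor — burning smell yes; hard starting NO; coolant loss NO; vibration at speed yes; fuel economy normal yes; rough idle yes
(B) slipping clutch — burning smell yes; hard starting yes; coolant loss NO; vibration at speed yes; fuel economy normal NO; rough idle yes
(C) failing ignition coil — burning smell NO; hard starting NO; coolant loss yes; vibration at speed NO; fuel economy normal yes; rough idle NO
(D) vacuum leak — does not account for burning smell
Every candidate fails on at least one observation.

none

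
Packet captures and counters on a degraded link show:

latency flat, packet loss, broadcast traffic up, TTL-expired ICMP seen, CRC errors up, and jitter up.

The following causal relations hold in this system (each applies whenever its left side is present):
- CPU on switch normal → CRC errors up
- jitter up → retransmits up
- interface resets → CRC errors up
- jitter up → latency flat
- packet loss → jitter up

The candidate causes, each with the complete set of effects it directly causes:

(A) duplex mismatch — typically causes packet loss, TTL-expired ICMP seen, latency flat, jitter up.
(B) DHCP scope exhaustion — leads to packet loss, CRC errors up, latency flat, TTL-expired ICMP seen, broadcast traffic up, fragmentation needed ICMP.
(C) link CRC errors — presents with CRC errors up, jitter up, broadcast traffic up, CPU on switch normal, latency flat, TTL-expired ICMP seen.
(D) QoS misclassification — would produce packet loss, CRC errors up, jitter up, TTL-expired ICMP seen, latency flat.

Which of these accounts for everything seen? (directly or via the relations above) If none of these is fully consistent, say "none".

For each candidate, compare predicted effects to what was observed:
(A) duplex mismatch — latency flat +; packet loss +; broadcast traffic up -; TTL-expired ICMP seen +; CRC errors up -; jitter up +
(B) DHCP scope exhaustion — accounts for every observation (jitter up via packet loss → jitter up)
(C) link CRC errors — latency flat +; packet loss -; broadcast traffic up +; TTL-expired ICMP seen +; CRC errors up +; jitter up +
(D) QoS misclassification — latency flat +; packet loss +; broadcast traffic up -; TTL-expired ICMP seen +; CRC errors up +; jitter up +
(B) alone accounts for all the evidence.

B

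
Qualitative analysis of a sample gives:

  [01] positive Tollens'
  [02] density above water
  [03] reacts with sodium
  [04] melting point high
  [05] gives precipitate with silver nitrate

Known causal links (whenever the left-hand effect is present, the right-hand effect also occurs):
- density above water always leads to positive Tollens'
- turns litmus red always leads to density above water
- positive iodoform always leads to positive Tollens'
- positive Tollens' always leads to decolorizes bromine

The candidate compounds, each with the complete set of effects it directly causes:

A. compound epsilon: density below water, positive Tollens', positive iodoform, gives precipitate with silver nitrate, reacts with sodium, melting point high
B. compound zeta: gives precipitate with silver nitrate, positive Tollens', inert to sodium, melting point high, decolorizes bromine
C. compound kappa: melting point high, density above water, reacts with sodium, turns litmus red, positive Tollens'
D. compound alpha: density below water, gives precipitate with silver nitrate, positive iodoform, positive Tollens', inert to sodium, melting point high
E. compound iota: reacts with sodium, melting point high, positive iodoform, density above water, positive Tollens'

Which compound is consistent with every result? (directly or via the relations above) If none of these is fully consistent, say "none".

none

For each candidate, compare predicted effects to what was observed:
(A) compound epsilon — positive Tollens' ✓; density above water ✗; reacts with sodium ✓; melting point high ✓; gives precipitate with silver nitrate ✓
(B) compound zeta — fails on density above water, reacts with sodium (predicts inert to sodium, not reacts with sodium)
(C) compound kappa — positive Tollens' ✓; density above water ✓; reacts with sodium ✓; melting point high ✓; gives precipitate with silver nitrate ✗
(D) compound alpha — fails on density above water, reacts with sodium (predicts density below water, not density above water; predicts inert to sodium, not reacts with sodium)
(E) compound iota — does not account for gives precipitate with silver nitrate
No candidate is consistent with all observations.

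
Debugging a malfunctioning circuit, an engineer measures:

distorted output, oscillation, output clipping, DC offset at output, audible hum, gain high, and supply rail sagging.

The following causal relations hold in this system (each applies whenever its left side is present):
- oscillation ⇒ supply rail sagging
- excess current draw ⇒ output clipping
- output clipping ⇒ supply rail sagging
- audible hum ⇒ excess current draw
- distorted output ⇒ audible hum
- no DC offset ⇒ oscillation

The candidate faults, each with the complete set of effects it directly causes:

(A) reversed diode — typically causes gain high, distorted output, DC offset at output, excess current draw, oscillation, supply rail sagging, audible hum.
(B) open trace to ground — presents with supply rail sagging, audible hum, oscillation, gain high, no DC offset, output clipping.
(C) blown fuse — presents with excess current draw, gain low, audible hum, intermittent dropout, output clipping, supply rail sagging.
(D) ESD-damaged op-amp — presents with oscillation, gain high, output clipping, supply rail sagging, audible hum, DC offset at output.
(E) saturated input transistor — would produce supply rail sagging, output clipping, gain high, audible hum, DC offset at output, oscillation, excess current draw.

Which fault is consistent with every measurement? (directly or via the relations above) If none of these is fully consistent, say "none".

A

For each candidate, compare predicted effects to what was observed:
(A) reversed diode — accounts for every observation (output clipping through excess current draw → output clipping)
(B) open trace to ground — fails on distorted output, DC offset at output (predicts no DC offset, not DC offset at output)
(C) blown fuse — fails on distorted output, oscillation, DC offset at output, gain high (predicts gain low, not gain high)
(D) ESD-damaged op-amp — does not account for distorted output
(E) saturated input transistor — does not account for distorted output
(A) alone accounts for all the evidence.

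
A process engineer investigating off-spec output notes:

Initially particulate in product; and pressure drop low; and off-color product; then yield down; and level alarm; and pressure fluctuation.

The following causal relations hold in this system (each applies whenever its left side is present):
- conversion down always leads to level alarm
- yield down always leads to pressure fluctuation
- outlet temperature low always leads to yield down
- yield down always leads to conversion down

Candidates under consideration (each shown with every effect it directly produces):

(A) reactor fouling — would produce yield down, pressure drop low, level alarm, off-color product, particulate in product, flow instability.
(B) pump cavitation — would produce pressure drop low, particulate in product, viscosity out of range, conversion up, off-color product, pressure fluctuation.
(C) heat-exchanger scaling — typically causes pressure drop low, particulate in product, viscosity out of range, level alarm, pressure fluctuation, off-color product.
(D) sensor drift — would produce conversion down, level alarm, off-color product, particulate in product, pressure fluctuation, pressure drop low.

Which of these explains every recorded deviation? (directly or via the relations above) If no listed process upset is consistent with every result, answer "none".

A

For each candidate, compare predicted effects to what was observed:
(A) reactor fouling — accounts for every observation (pressure fluctuation by yield down → pressure fluctuation)
(B) pump cavitation — particulate in product yes; pressure drop low yes; off-color product yes; yield down NO; level alarm NO; pressure fluctuation yes
(C) heat-exchanger scaling — particulate in product yes; pressure drop low yes; off-color product yes; yield down NO; level alarm yes; pressure fluctuation yes
(D) sensor drift — particulate in product yes; pressure drop low yes; off-color product yes; yield down NO; level alarm yes; pressure fluctuation yes
(A) is the only candidate with no mismatches.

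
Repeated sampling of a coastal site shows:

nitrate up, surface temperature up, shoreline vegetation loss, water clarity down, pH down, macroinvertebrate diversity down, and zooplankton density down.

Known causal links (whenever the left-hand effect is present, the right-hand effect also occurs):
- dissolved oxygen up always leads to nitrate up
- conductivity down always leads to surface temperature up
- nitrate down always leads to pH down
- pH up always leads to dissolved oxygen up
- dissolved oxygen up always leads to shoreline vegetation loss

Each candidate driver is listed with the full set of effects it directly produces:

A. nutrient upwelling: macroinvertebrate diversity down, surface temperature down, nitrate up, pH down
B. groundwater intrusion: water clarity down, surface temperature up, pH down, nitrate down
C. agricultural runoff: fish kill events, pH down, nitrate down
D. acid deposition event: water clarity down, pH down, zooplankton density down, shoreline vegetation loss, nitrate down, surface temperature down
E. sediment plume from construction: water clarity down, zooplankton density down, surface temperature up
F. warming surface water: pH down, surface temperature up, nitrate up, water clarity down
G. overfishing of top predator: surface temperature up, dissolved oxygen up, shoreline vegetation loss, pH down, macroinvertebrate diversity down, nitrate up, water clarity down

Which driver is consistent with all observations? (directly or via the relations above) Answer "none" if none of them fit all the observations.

Testing each hypothesis:
(A) nutrient upwelling — nitrate up +; surface temperature up -; shoreline vegetation loss -; water clarity down -; pH down +; macroinvertebrate diversity down +; zooplankton density down -
(B) groundwater intrusion — fails on nitrate up, shoreline vegetation loss, macroinvertebrate diversity down, zooplankton density down (predicts nitrate down, not nitrate up)
(C) agricultural runoff — nitrate up -; surface temperature up -; shoreline vegetation loss -; water clarity down -; pH down +; macroinvertebrate diversity down -; zooplankton density down -
(D) acid deposition event — nitrate up -; surface temperature up -; shoreline vegetation loss +; water clarity down +; pH down +; macroinvertebrate diversity down -; zooplankton density down +
(E) sediment plume from construction — does not account for nitrate up, shoreline vegetation loss, pH down, macroinvertebrate diversity down
(F) warming surface water — does not account for shoreline vegetation loss, macroinvertebrate diversity down, zooplankton density down
(G) overfishing of top predator — does not account for zooplankton density down
None of the listed candidates fits everything.

none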